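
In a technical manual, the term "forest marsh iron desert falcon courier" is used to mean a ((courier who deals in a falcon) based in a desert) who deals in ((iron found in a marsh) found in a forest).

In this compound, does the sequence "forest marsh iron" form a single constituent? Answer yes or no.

yes

The paraphrase groups the words so that "forest marsh iron" is one unit: it corresponds to a single parenthesized sub-phrase.
The full structure is [[forest [marsh iron]] [desert [falcon courier]]], in which [forest marsh iron] is a constituent.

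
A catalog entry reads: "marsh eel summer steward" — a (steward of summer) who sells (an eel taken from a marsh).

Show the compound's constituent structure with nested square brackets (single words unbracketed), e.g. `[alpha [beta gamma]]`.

Overall it is a kind of steward (specifically "summer steward"); the modifier is "marsh eel".
Within "marsh eel", the head is "eel" and the modifier is "marsh".
Within "summer steward", the head is "steward" and the modifier is "summer".
Assembled: [[marsh eel] [summer steward]].

[[marsh eel] [summer steward]]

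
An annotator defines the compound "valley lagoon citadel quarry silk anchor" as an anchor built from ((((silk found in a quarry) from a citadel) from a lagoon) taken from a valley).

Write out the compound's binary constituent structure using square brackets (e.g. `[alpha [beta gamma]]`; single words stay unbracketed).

[[valley [lagoon [citadel [quarry silk]]]] anchor]

The outermost head in the paraphrase is "anchor", modified by "valley lagoon citadel quarry silk".
Inside "valley lagoon citadel quarry silk": head "silk" (specifically "lagoon citadel quarry silk"), modifier "valley".
Inside "lagoon citadel quarry silk": head "silk" (specifically "citadel quarry silk"), modifier "lagoon".
Inside "citadel quarry silk": head "silk" (specifically "quarry silk"), modifier "citadel".
Inside "quarry silk": head "silk", modifier "quarry".
Assembled: [[valley [lagoon [citadel [quarry silk]]]] anchor].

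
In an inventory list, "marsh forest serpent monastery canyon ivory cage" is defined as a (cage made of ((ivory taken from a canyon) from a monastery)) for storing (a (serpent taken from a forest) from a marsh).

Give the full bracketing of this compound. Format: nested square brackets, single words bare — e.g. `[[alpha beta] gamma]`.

[[marsh [forest serpent]] [[monastery [canyon ivory]] cage]]

Overall it is a kind of cage (specifically "monastery canyon ivory cage"); the modifier is "marsh forest serpent".
Inside "marsh forest serpent": head "serpent" (specifically "forest serpent"), modifier "marsh".
Inside "forest serpent": head "serpent", modifier "forest".
Inside "monastery canyon ivory cage": head "cage", modifier "monastery canyon ivory".
Inside "monastery canyon ivory": head "ivory" (specifically "canyon ivory"), modifier "monastery".
Inside "canyon ivory": head "ivory", modifier "canyon".
Assembled: [[marsh [forest serpent]] [[monastery [canyon ivory]] cage]].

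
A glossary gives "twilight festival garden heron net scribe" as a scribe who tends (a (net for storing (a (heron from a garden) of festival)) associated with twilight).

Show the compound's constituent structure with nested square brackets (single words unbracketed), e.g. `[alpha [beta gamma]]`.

[[twilight [[festival [garden heron]] net]] scribe]

At the top level: head "scribe"; modifier "twilight festival garden heron net".
"twilight festival garden heron net" → head "net" (specifically "festival garden heron net"), modifier "twilight".
"festival garden heron net" → head "net", modifier "festival garden heron".
"festival garden heron" → head "heron" (specifically "garden heron"), modifier "festival".
"garden heron" → head "heron", modifier "garden".
Putting it together: [[twilight [[festival [garden heron]] net]] scribe].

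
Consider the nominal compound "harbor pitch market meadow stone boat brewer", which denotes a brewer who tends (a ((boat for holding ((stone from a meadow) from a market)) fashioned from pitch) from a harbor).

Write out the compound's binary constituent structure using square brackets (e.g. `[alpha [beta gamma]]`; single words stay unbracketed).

[[harbor [pitch [[market [meadow stone]] boat]]] brewer]

Whole compound: head "brewer", modifier "harbor pitch market meadow stone boat".
Inside "harbor pitch market meadow stone boat": head "boat" (specifically "pitch market meadow stone boat"), modifier "harbor".
Inside "pitch market meadow stone boat": head "boat" (specifically "market meadow stone boat"), modifier "pitch".
Inside "market meadow stone boat": head "boat", modifier "market meadow stone".
Inside "market meadow stone": head "stone" (specifically "meadow stone"), modifier "market".
Inside "meadow stone": head "stone", modifier "meadow".
So the structure is [[harbor [pitch [[market [meadow stone]] boat]]] brewer].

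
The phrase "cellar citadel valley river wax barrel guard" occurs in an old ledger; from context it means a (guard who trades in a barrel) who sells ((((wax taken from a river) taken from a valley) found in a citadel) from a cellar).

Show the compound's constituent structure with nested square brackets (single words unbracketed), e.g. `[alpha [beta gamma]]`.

Overall it is a kind of guard (specifically "barrel guard"); the modifier is "cellar citadel valley river wax".
"cellar citadel valley river wax" → head "wax" (specifically "citadel valley river wax"), modifier "cellar".
"citadel valley river wax" → head "wax" (specifically "valley river wax"), modifier "citadel".
"valley river wax" → head "wax" (specifically "river wax"), modifier "valley".
"river wax" → head "wax", modifier "river".
"barrel guard" → head "guard", modifier "barrel".
So the structure is [[cellar [citadel [valley [river wax]]]] [barrel guard]].

[[cellar [citadel [valley [river wax]]]] [barrel guard]]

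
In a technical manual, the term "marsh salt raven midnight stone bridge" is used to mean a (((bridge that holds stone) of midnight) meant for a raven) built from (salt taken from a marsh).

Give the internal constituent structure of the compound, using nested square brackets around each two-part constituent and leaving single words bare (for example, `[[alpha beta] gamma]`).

At the top level: head "bridge" (specifically "raven midnight stone bridge"); modifier "marsh salt".
Within "marsh salt", the head is "salt" and the modifier is "marsh".
Within "raven midnight stone bridge", the head is "bridge" (specifically "midnight stone bridge") and the modifier is "raven".
Within "midnight stone bridge", the head is "bridge" (specifically "stone bridge") and the modifier is "midnight".
Within "stone bridge", the head is "bridge" and the modifier is "stone".
Putting it together: [[marsh salt] [raven [midnight [stone bridge]]]].

[[marsh salt] [raven [midnight [stone bridge]]]]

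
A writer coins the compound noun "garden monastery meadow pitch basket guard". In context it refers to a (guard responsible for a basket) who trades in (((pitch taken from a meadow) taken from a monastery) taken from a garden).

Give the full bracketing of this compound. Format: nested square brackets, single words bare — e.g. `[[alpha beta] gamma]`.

At the top level: head "guard" (specifically "basket guard"); modifier "garden monastery meadow pitch".
"garden monastery meadow pitch" → head "pitch" (specifically "monastery meadow pitch"), modifier "garden".
"monastery meadow pitch" → head "pitch" (specifically "meadow pitch"), modifier "monastery".
"meadow pitch" → head "pitch", modifier "meadow".
"basket guard" → head "guard", modifier "basket".
Putting it together: [[garden [monastery [meadow pitch]]] [basket guard]].

[[garden [monastery [meadow pitch]]] [basket guard]]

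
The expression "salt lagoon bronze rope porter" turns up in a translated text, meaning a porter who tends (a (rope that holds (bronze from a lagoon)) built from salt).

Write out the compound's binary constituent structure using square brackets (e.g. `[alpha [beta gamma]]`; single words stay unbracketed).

[[salt [[lagoon bronze] rope]] porter]

Overall it is a kind of porter; the modifier is "salt lagoon bronze rope".
Inside "salt lagoon bronze rope": head "rope" (specifically "lagoon bronze rope"), modifier "salt".
Inside "lagoon bronze rope": head "rope", modifier "lagoon bronze".
Inside "lagoon bronze": head "bronze", modifier "lagoon".
So the structure is [[salt [[lagoon bronze] rope]] porter].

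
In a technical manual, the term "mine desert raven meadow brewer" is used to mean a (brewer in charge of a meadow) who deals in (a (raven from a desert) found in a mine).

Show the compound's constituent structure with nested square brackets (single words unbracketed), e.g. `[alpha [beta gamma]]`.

[[mine [desert raven]] [meadow brewer]]

The outermost head in the paraphrase is "brewer" (specifically "meadow brewer"), modified by "mine desert raven".
Within "mine desert raven", the head is "raven" (specifically "desert raven") and the modifier is "mine".
Within "desert raven", the head is "raven" and the modifier is "desert".
Within "meadow brewer", the head is "brewer" and the modifier is "meadow".
Assembled: [[mine [desert raven]] [meadow brewer]].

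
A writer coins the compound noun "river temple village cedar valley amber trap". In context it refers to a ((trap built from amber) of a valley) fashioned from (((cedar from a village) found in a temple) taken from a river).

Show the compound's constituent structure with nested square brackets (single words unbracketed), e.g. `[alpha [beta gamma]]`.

At the top level: head "trap" (specifically "valley amber trap"); modifier "river temple village cedar".
"river temple village cedar" → head "cedar" (specifically "temple village cedar"), modifier "river".
"temple village cedar" → head "cedar" (specifically "village cedar"), modifier "temple".
"village cedar" → head "cedar", modifier "village".
"valley amber trap" → head "trap" (specifically "amber trap"), modifier "valley".
"amber trap" → head "trap", modifier "amber".
So the structure is [[river [temple [village cedar]]] [valley [amber trap]]].

[[river [temple [village cedar]]] [valley [amber trap]]]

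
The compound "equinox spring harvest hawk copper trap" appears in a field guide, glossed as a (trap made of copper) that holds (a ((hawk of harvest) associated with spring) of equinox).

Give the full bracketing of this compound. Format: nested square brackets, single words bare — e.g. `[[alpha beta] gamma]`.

[[equinox [spring [harvest hawk]]] [copper trap]]

Overall it is a kind of trap (specifically "copper trap"); the modifier is "equinox spring harvest hawk".
Within "equinox spring harvest hawk", the head is "hawk" (specifically "spring harvest hawk") and the modifier is "equinox".
Within "spring harvest hawk", the head is "hawk" (specifically "harvest hawk") and the modifier is "spring".
Within "harvest hawk", the head is "hawk" and the modifier is "harvest".
Within "copper trap", the head is "trap" and the modifier is "copper".
Putting it together: [[equinox [spring [harvest hawk]]] [copper trap]].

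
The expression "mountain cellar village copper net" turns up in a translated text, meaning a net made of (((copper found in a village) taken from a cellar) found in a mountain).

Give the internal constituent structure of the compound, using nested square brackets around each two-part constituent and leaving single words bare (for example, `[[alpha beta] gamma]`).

The outermost head in the paraphrase is "net", modified by "mountain cellar village copper".
Inside "mountain cellar village copper": head "copper" (specifically "cellar village copper"), modifier "mountain".
Inside "cellar village copper": head "copper" (specifically "village copper"), modifier "cellar".
Inside "village copper": head "copper", modifier "village".
Putting it together: [[mountain [cellar [village copper]]] net].

[[mountain [cellar [village copper]]] net]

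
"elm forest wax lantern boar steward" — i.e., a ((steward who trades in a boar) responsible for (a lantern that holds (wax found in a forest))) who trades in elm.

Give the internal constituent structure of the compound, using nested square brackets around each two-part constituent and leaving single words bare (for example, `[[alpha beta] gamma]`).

Overall it is a kind of steward (specifically "forest wax lantern boar steward"); the modifier is "elm".
Within "forest wax lantern boar steward", the head is "steward" (specifically "boar steward") and the modifier is "forest wax lantern".
Within "forest wax lantern", the head is "lantern" and the modifier is "forest wax".
Within "forest wax", the head is "wax" and the modifier is "forest".
Within "boar steward", the head is "steward" and the modifier is "boar".
Putting it together: [elm [[[forest wax] lantern] [boar steward]]].

[elm [[[forest wax] lantern] [boar steward]]]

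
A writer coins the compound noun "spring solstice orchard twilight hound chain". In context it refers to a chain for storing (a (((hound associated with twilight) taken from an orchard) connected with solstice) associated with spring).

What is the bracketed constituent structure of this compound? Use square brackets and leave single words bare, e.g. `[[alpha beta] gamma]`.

Overall it is a kind of chain; the modifier is "spring solstice orchard twilight hound".
Inside "spring solstice orchard twilight hound": head "hound" (specifically "solstice orchard twilight hound"), modifier "spring".
Inside "solstice orchard twilight hound": head "hound" (specifically "orchard twilight hound"), modifier "solstice".
Inside "orchard twilight hound": head "hound" (specifically "twilight hound"), modifier "orchard".
Inside "twilight hound": head "hound", modifier "twilight".
Assembled: [[spring [solstice [orchard [twilight hound]]]] chain].

[[spring [solstice [orchard [twilight hound]]]] chain]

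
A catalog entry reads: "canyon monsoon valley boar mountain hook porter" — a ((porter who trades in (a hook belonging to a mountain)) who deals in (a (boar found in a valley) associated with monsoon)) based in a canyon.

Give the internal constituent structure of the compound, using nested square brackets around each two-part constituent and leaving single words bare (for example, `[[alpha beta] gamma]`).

At the top level: head "porter" (specifically "monsoon valley boar mountain hook porter"); modifier "canyon".
"monsoon valley boar mountain hook porter" → head "porter" (specifically "mountain hook porter"), modifier "monsoon valley boar".
"monsoon valley boar" → head "boar" (specifically "valley boar"), modifier "monsoon".
"valley boar" → head "boar", modifier "valley".
"mountain hook porter" → head "porter", modifier "mountain hook".
"mountain hook" → head "hook", modifier "mountain".
Assembled: [canyon [[monsoon [valley boar]] [[mountain hook] porter]]].

[canyon [[monsoon [valley boar]] [[mountain hook] porter]]]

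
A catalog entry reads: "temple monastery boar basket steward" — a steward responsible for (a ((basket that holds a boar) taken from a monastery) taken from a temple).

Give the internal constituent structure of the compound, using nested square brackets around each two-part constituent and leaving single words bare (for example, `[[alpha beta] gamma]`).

[[temple [monastery [boar basket]]] steward]

At the top level: head "steward"; modifier "temple monastery boar basket".
Within "temple monastery boar basket", the head is "basket" (specifically "monastery boar basket") and the modifier is "temple".
Within "monastery boar basket", the head is "basket" (specifically "boar basket") and the modifier is "monastery".
Within "boar basket", the head is "basket" and the modifier is "boar".
So the structure is [[temple [monastery [boar basket]]] steward].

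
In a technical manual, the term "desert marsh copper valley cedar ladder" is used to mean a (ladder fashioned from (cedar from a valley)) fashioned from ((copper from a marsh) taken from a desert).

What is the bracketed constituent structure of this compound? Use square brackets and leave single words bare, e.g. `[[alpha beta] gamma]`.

The outermost head in the paraphrase is "ladder" (specifically "valley cedar ladder"), modified by "desert marsh copper".
Within "desert marsh copper", the head is "copper" (specifically "marsh copper") and the modifier is "desert".
Within "marsh copper", the head is "copper" and the modifier is "marsh".
Within "valley cedar ladder", the head is "ladder" and the modifier is "valley cedar".
Within "valley cedar", the head is "cedar" and the modifier is "valley".
Assembled: [[desert [marsh copper]] [[valley cedar] ladder]].

[[desert [marsh copper]] [[valley cedar] ladder]]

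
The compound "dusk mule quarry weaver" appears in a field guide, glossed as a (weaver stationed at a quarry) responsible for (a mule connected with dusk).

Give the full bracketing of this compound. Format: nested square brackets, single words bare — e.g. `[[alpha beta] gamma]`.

The outermost head in the paraphrase is "weaver" (specifically "quarry weaver"), modified by "dusk mule".
Inside "dusk mule": head "mule", modifier "dusk".
Inside "quarry weaver": head "weaver", modifier "quarry".
So the structure is [[dusk mule] [quarry weaver]].

[[dusk mule] [quarry weaver]]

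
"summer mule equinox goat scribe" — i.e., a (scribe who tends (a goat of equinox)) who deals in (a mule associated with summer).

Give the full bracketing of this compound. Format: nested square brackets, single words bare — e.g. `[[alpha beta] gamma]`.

[[summer mule] [[equinox goat] scribe]]

The outermost head in the paraphrase is "scribe" (specifically "equinox goat scribe"), modified by "summer mule".
Inside "summer mule": head "mule", modifier "summer".
Inside "equinox goat scribe": head "scribe", modifier "equinox goat".
Inside "equinox goat": head "goat", modifier "equinox".
Putting it together: [[summer mule] [[equinox goat] scribe]].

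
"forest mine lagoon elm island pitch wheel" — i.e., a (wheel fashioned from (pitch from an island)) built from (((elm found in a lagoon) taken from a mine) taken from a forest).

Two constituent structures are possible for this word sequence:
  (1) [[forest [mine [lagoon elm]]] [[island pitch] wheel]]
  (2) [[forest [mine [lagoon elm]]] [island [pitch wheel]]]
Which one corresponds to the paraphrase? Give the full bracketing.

The paraphrase's head is the "wheel" part ("island pitch wheel"); its modifier is "forest mine lagoon elm".
That top-level split, carried through the inner groups, gives [[forest [mine [lagoon elm]]] [[island pitch] wheel]].

[[forest [mine [lagoon elm]]] [[island pitch] wheel]]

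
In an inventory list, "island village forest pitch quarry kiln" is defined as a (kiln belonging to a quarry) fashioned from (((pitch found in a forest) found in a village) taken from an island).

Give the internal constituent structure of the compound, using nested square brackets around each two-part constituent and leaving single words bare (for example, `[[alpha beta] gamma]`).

[[island [village [forest pitch]]] [quarry kiln]]

Overall it is a kind of kiln (specifically "quarry kiln"); the modifier is "island village forest pitch".
"island village forest pitch" → head "pitch" (specifically "village forest pitch"), modifier "island".
"village forest pitch" → head "pitch" (specifically "forest pitch"), modifier "village".
"forest pitch" → head "pitch", modifier "forest".
"quarry kiln" → head "kiln", modifier "quarry".
Putting it together: [[island [village [forest pitch]]] [quarry kiln]].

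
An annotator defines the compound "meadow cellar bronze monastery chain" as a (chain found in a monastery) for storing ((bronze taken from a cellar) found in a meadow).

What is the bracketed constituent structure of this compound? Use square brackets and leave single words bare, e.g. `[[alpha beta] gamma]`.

[[meadow [cellar bronze]] [monastery chain]]

At the top level: head "chain" (specifically "monastery chain"); modifier "meadow cellar bronze".
Within "meadow cellar bronze", the head is "bronze" (specifically "cellar bronze") and the modifier is "meadow".
Within "cellar bronze", the head is "bronze" and the modifier is "cellar".
Within "monastery chain", the head is "chain" and the modifier is "monastery".
So the structure is [[meadow [cellar bronze]] [monastery chain]].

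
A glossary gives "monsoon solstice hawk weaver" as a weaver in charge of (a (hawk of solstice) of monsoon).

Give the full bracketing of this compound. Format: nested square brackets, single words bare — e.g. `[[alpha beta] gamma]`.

Overall it is a kind of weaver; the modifier is "monsoon solstice hawk".
"monsoon solstice hawk" → head "hawk" (specifically "solstice hawk"), modifier "monsoon".
"solstice hawk" → head "hawk", modifier "solstice".
Assembled: [[monsoon [solstice hawk]] weaver].

[[monsoon [solstice hawk]] weaver]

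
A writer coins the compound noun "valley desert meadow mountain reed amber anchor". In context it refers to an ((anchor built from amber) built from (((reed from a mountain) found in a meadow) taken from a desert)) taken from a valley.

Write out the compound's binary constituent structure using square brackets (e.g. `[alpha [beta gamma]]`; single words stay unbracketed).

The outermost head in the paraphrase is "anchor" (specifically "desert meadow mountain reed amber anchor"), modified by "valley".
Within "desert meadow mountain reed amber anchor", the head is "anchor" (specifically "amber anchor") and the modifier is "desert meadow mountain reed".
Within "desert meadow mountain reed", the head is "reed" (specifically "meadow mountain reed") and the modifier is "desert".
Within "meadow mountain reed", the head is "reed" (specifically "mountain reed") and the modifier is "meadow".
Within "mountain reed", the head is "reed" and the modifier is "mountain".
Within "amber anchor", the head is "anchor" and the modifier is "amber".
Assembled: [valley [[desert [meadow [mountain reed]]] [amber anchor]]].

[valley [[desert [meadow [mountain reed]]] [amber anchor]]]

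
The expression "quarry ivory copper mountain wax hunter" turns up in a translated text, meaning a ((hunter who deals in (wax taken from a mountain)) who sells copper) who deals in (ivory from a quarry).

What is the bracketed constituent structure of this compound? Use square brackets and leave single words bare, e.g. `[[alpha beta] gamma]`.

[[quarry ivory] [copper [[mountain wax] hunter]]]

Whole compound: head "hunter" (specifically "copper mountain wax hunter"), modifier "quarry ivory".
Within "quarry ivory", the head is "ivory" and the modifier is "quarry".
Within "copper mountain wax hunter", the head is "hunter" (specifically "mountain wax hunter") and the modifier is "copper".
Within "mountain wax hunter", the head is "hunter" and the modifier is "mountain wax".
Within "mountain wax", the head is "wax" and the modifier is "mountain".
So the structure is [[quarry ivory] [copper [[mountain wax] hunter]]].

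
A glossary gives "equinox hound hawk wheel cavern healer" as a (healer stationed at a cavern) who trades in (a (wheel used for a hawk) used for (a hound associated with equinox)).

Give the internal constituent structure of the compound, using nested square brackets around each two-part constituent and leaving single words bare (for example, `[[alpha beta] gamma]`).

Whole compound: head "healer" (specifically "cavern healer"), modifier "equinox hound hawk wheel".
Inside "equinox hound hawk wheel": head "wheel" (specifically "hawk wheel"), modifier "equinox hound".
Inside "equinox hound": head "hound", modifier "equinox".
Inside "hawk wheel": head "wheel", modifier "hawk".
Inside "cavern healer": head "healer", modifier "cavern".
So the structure is [[[equinox hound] [hawk wheel]] [cavern healer]].

[[[equinox hound] [hawk wheel]] [cavern healer]]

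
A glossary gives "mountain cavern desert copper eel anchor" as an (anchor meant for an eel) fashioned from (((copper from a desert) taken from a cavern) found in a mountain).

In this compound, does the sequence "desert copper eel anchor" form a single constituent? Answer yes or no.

no

The top-level split is [mountain cavern desert copper] [eel anchor]; the full structure is [[mountain [cavern [desert copper]]] [eel anchor]].
"desert copper eel anchor" straddles a constituent boundary, so it is not a single unit.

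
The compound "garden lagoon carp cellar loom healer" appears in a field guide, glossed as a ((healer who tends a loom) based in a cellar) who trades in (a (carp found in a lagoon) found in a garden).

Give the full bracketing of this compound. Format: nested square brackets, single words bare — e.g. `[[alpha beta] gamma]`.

Whole compound: head "healer" (specifically "cellar loom healer"), modifier "garden lagoon carp".
Inside "garden lagoon carp": head "carp" (specifically "lagoon carp"), modifier "garden".
Inside "lagoon carp": head "carp", modifier "lagoon".
Inside "cellar loom healer": head "healer" (specifically "loom healer"), modifier "cellar".
Inside "loom healer": head "healer", modifier "loom".
Assembled: [[garden [lagoon carp]] [cellar [loom healer]]].

[[garden [lagoon carp]] [cellar [loom healer]]]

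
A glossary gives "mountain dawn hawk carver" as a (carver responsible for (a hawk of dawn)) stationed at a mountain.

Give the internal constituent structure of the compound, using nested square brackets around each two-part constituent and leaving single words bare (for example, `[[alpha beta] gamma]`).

[mountain [[dawn hawk] carver]]

The outermost head in the paraphrase is "carver" (specifically "dawn hawk carver"), modified by "mountain".
Within "dawn hawk carver", the head is "carver" and the modifier is "dawn hawk".
Within "dawn hawk", the head is "hawk" and the modifier is "dawn".
So the structure is [mountain [[dawn hawk] carver]].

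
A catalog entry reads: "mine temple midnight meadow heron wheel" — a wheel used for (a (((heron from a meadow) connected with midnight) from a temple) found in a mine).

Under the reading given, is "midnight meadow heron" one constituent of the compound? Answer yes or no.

The paraphrase groups the words so that "midnight meadow heron" is one unit: it corresponds to a single parenthesized sub-phrase.
The full structure is [[mine [temple [midnight [meadow heron]]]] wheel], in which [midnight meadow heron] is a constituent.

yes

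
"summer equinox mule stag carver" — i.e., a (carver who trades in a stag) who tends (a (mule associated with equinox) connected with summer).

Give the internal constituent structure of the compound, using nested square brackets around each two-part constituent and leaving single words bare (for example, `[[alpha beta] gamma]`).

The outermost head in the paraphrase is "carver" (specifically "stag carver"), modified by "summer equinox mule".
Inside "summer equinox mule": head "mule" (specifically "equinox mule"), modifier "summer".
Inside "equinox mule": head "mule", modifier "equinox".
Inside "stag carver": head "carver", modifier "stag".
So the structure is [[summer [equinox mule]] [stag carver]].

[[summer [equinox mule]] [stag carver]]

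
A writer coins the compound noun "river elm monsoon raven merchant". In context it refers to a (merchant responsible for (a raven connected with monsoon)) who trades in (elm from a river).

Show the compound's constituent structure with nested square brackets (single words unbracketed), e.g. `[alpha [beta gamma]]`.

[[river elm] [[monsoon raven] merchant]]

The outermost head in the paraphrase is "merchant" (specifically "monsoon raven merchant"), modified by "river elm".
"river elm" → head "elm", modifier "river".
"monsoon raven merchant" → head "merchant", modifier "monsoon raven".
"monsoon raven" → head "raven", modifier "monsoon".
Putting it together: [[river elm] [[monsoon raven] merchant]].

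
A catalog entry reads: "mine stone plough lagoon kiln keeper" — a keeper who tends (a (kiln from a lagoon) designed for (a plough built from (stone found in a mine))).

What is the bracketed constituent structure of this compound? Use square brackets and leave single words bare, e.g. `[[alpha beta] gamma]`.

[[[[mine stone] plough] [lagoon kiln]] keeper]

At the top level: head "keeper"; modifier "mine stone plough lagoon kiln".
"mine stone plough lagoon kiln" → head "kiln" (specifically "lagoon kiln"), modifier "mine stone plough".
"mine stone plough" → head "plough", modifier "mine stone".
"mine stone" → head "stone", modifier "mine".
"lagoon kiln" → head "kiln", modifier "lagoon".
So the structure is [[[[mine stone] plough] [lagoon kiln]] keeper].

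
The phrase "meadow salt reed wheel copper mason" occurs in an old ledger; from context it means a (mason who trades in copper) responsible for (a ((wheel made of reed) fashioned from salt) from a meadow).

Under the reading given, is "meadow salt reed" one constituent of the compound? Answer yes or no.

The top-level split is [meadow salt reed wheel] [copper mason]; the full structure is [[meadow [salt [reed wheel]]] [copper mason]].
"meadow salt reed" straddles a constituent boundary, so it is not a single unit.

no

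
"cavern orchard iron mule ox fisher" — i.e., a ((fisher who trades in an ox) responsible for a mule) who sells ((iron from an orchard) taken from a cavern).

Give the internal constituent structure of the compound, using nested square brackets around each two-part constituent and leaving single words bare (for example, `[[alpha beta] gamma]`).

[[cavern [orchard iron]] [mule [ox fisher]]]

Overall it is a kind of fisher (specifically "mule ox fisher"); the modifier is "cavern orchard iron".
Within "cavern orchard iron", the head is "iron" (specifically "orchard iron") and the modifier is "cavern".
Within "orchard iron", the head is "iron" and the modifier is "orchard".
Within "mule ox fisher", the head is "fisher" (specifically "ox fisher") and the modifier is "mule".
Within "ox fisher", the head is "fisher" and the modifier is "ox".
Assembled: [[cavern [orchard iron]] [mule [ox fisher]]].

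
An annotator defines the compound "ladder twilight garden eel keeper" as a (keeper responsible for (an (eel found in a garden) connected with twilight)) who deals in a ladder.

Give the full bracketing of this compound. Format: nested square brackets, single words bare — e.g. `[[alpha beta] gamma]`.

[ladder [[twilight [garden eel]] keeper]]

The outermost head in the paraphrase is "keeper" (specifically "twilight garden eel keeper"), modified by "ladder".
Inside "twilight garden eel keeper": head "keeper", modifier "twilight garden eel".
Inside "twilight garden eel": head "eel" (specifically "garden eel"), modifier "twilight".
Inside "garden eel": head "eel", modifier "garden".
So the structure is [ladder [[twilight [garden eel]] keeper]].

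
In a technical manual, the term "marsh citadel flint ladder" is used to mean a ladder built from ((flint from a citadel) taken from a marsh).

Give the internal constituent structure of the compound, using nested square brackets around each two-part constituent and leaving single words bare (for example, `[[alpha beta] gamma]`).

Whole compound: head "ladder", modifier "marsh citadel flint".
Within "marsh citadel flint", the head is "flint" (specifically "citadel flint") and the modifier is "marsh".
Within "citadel flint", the head is "flint" and the modifier is "citadel".
Assembled: [[marsh [citadel flint]] ladder].

[[marsh [citadel flint]] ladder]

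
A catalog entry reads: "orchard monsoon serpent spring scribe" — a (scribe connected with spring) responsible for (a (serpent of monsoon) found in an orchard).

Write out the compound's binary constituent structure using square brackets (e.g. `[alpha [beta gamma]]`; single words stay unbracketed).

[[orchard [monsoon serpent]] [spring scribe]]

At the top level: head "scribe" (specifically "spring scribe"); modifier "orchard monsoon serpent".
Within "orchard monsoon serpent", the head is "serpent" (specifically "monsoon serpent") and the modifier is "orchard".
Within "monsoon serpent", the head is "serpent" and the modifier is "monsoon".
Within "spring scribe", the head is "scribe" and the modifier is "spring".
Putting it together: [[orchard [monsoon serpent]] [spring scribe]].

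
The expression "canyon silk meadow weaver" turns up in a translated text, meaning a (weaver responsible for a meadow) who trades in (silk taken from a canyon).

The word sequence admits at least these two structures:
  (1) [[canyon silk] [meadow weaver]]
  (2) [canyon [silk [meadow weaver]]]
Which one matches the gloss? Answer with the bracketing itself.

[[canyon silk] [meadow weaver]]

The paraphrase's head is the "weaver" part ("meadow weaver"); its modifier is "canyon silk".
That top-level split, carried through the inner groups, gives [[canyon silk] [meadow weaver]].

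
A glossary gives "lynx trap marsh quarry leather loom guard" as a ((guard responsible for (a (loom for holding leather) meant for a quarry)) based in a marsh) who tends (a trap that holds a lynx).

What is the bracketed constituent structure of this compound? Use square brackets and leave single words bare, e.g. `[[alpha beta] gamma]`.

[[lynx trap] [marsh [[quarry [leather loom]] guard]]]

Overall it is a kind of guard (specifically "marsh quarry leather loom guard"); the modifier is "lynx trap".
Inside "lynx trap": head "trap", modifier "lynx".
Inside "marsh quarry leather loom guard": head "guard" (specifically "quarry leather loom guard"), modifier "marsh".
Inside "quarry leather loom guard": head "guard", modifier "quarry leather loom".
Inside "quarry leather loom": head "loom" (specifically "leather loom"), modifier "quarry".
Inside "leather loom": head "loom", modifier "leather".
Assembled: [[lynx trap] [marsh [[quarry [leather loom]] guard]]].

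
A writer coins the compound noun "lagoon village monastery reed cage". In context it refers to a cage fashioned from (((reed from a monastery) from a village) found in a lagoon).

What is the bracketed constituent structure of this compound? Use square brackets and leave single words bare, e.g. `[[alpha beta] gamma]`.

Overall it is a kind of cage; the modifier is "lagoon village monastery reed".
Within "lagoon village monastery reed", the head is "reed" (specifically "village monastery reed") and the modifier is "lagoon".
Within "village monastery reed", the head is "reed" (specifically "monastery reed") and the modifier is "village".
Within "monastery reed", the head is "reed" and the modifier is "monastery".
Putting it together: [[lagoon [village [monastery reed]]] cage].

[[lagoon [village [monastery reed]]] cage]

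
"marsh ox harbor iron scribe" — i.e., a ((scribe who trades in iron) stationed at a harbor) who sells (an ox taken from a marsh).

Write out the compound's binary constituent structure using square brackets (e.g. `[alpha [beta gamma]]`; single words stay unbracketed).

[[marsh ox] [harbor [iron scribe]]]

Overall it is a kind of scribe (specifically "harbor iron scribe"); the modifier is "marsh ox".
"marsh ox" → head "ox", modifier "marsh".
"harbor iron scribe" → head "scribe" (specifically "iron scribe"), modifier "harbor".
"iron scribe" → head "scribe", modifier "iron".
Putting it together: [[marsh ox] [harbor [iron scribe]]].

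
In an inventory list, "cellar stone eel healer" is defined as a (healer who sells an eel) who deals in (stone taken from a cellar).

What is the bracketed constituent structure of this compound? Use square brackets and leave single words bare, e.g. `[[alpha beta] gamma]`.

The outermost head in the paraphrase is "healer" (specifically "eel healer"), modified by "cellar stone".
Within "cellar stone", the head is "stone" and the modifier is "cellar".
Within "eel healer", the head is "healer" and the modifier is "eel".
Putting it together: [[cellar stone] [eel healer]].

[[cellar stone] [eel healer]]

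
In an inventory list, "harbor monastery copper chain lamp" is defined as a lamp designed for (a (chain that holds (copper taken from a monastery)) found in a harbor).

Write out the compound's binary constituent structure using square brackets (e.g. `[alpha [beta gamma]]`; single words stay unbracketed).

[[harbor [[monastery copper] chain]] lamp]

Whole compound: head "lamp", modifier "harbor monastery copper chain".
"harbor monastery copper chain" → head "chain" (specifically "monastery copper chain"), modifier "harbor".
"monastery copper chain" → head "chain", modifier "monastery copper".
"monastery copper" → head "copper", modifier "monastery".
Assembled: [[harbor [[monastery copper] chain]] lamp].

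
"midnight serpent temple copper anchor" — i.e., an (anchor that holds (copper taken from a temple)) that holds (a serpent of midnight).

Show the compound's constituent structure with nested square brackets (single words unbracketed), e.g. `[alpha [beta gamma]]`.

[[midnight serpent] [[temple copper] anchor]]

The outermost head in the paraphrase is "anchor" (specifically "temple copper anchor"), modified by "midnight serpent".
Within "midnight serpent", the head is "serpent" and the modifier is "midnight".
Within "temple copper anchor", the head is "anchor" and the modifier is "temple copper".
Within "temple copper", the head is "copper" and the modifier is "temple".
So the structure is [[midnight serpent] [[temple copper] anchor]].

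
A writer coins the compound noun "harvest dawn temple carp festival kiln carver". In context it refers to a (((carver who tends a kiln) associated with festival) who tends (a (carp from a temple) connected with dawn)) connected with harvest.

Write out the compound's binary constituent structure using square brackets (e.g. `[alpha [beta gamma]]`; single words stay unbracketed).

Overall it is a kind of carver (specifically "dawn temple carp festival kiln carver"); the modifier is "harvest".
"dawn temple carp festival kiln carver" → head "carver" (specifically "festival kiln carver"), modifier "dawn temple carp".
"dawn temple carp" → head "carp" (specifically "temple carp"), modifier "dawn".
"temple carp" → head "carp", modifier "temple".
"festival kiln carver" → head "carver" (specifically "kiln carver"), modifier "festival".
"kiln carver" → head "carver", modifier "kiln".
So the structure is [harvest [[dawn [temple carp]] [festival [kiln carver]]]].

[harvest [[dawn [temple carp]] [festival [kiln carver]]]]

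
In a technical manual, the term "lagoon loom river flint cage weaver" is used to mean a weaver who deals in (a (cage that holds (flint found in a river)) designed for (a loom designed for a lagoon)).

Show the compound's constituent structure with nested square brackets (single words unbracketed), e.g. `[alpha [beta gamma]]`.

[[[lagoon loom] [[river flint] cage]] weaver]

Whole compound: head "weaver", modifier "lagoon loom river flint cage".
Within "lagoon loom river flint cage", the head is "cage" (specifically "river flint cage") and the modifier is "lagoon loom".
Within "lagoon loom", the head is "loom" and the modifier is "lagoon".
Within "river flint cage", the head is "cage" and the modifier is "river flint".
Within "river flint", the head is "flint" and the modifier is "river".
So the structure is [[[lagoon loom] [[river flint] cage]] weaver].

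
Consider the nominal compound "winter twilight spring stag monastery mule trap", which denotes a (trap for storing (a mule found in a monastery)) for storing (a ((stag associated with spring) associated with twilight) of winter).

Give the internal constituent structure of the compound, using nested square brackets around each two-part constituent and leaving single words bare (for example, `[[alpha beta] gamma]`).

The outermost head in the paraphrase is "trap" (specifically "monastery mule trap"), modified by "winter twilight spring stag".
"winter twilight spring stag" → head "stag" (specifically "twilight spring stag"), modifier "winter".
"twilight spring stag" → head "stag" (specifically "spring stag"), modifier "twilight".
"spring stag" → head "stag", modifier "spring".
"monastery mule trap" → head "trap", modifier "monastery mule".
"monastery mule" → head "mule", modifier "monastery".
Assembled: [[winter [twilight [spring stag]]] [[monastery mule] trap]].

[[winter [twilight [spring stag]]] [[monastery mule] trap]]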